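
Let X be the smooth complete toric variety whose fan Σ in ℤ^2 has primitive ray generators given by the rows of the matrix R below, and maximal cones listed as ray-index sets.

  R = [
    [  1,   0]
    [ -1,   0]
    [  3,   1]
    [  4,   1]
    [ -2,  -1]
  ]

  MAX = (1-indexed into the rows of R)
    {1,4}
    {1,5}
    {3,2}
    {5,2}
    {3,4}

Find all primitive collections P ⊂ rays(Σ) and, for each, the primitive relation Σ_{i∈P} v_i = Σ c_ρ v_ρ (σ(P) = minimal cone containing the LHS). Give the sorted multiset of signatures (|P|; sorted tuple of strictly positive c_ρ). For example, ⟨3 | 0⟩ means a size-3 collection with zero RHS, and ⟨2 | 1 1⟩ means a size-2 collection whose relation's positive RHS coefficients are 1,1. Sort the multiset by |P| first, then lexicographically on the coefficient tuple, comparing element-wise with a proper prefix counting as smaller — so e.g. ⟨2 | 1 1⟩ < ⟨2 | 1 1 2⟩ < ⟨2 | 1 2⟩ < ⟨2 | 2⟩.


The 5 primitive collections of Σ (r=5, n=2):

  P = {1,2}:  v_{1} + v_{2} = 0  ⇒ sig = ⟨2 | 0⟩
  P = {1,3}:  v_{1} + v_{3} = v_{4}  ⇒ sig = ⟨2 | 1⟩
  P = {2,4}:  v_{2} + v_{4} = v_{3}  ⇒ sig = ⟨2 | 1⟩
  P = {3,5}:  v_{3} + v_{5} = v_{1}  ⇒ sig = ⟨2 | 1⟩
  P = {4,5}:  v_{4} + v_{5} = 2·v_{1}  ⇒ sig = ⟨2 | 2⟩

Sorted signature multiset PRS(X):
    ⟨2 | 0⟩
    ⟨2 | 1⟩
    ⟨2 | 1⟩
    ⟨2 | 1⟩
    ⟨2 | 2⟩


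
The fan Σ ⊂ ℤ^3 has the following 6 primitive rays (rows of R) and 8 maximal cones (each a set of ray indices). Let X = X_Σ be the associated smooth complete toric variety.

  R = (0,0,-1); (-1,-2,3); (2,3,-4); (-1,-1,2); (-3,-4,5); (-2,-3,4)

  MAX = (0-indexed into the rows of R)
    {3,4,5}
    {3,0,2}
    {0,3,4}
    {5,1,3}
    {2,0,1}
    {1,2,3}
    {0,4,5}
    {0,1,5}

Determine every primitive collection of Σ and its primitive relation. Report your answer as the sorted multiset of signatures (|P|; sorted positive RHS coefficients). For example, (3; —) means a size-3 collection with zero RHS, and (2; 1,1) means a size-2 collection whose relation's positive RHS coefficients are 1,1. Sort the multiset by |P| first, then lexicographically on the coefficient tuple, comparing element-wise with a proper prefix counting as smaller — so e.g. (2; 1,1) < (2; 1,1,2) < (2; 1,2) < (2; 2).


Minimal non-faces — 5 found among 6 rays, 8 max cones:

  P={2,5}:  v_{2} + v_{5} = 0  so sig = (2; —)
  P={2,4}:  v_{2} + v_{4} = v_{0} + v_{3}  so sig = (2; 1,1)
  P={1,4}:  v_{1} + v_{4} = 2·v_{5}  so sig = (2; 2)
  P={0,1,3}:  v_{0} + v_{1} + v_{3} = v_{5}  so sig = (3; 1)
  P={0,3,5}:  v_{0} + v_{3} + v_{5} = v_{4}  so sig = (3; 1)

so the primitive-relation signature multiset is
    |P|=2: 3 collections, coeffs (), (1,1), (2)
    |P|=3: 2 collections, coeffs (1), (1)


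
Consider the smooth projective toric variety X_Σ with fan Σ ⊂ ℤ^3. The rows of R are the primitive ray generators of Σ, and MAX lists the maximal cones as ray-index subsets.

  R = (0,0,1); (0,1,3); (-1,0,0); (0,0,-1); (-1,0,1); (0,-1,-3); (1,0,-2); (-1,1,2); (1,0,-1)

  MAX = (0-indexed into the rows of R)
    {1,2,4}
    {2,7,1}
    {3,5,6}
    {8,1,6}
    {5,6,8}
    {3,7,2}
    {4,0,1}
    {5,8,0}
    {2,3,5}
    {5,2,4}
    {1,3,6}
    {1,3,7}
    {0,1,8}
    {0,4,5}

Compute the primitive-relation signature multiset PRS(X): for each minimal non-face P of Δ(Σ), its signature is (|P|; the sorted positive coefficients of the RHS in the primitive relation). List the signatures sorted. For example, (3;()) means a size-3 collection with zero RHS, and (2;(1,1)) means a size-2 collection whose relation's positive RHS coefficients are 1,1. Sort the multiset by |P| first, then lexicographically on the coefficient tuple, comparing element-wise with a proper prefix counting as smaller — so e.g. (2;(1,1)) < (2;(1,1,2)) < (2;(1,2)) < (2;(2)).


The 16 primitive collections of Σ (r=9, n=3):

  • {0,3}:  v_{0} + v_{3} = 0  →  sig = (2;())
  • {1,5}:  v_{1} + v_{5} = 0  →  sig = (2;())
  • {4,8}:  v_{4} + v_{8} = 0  →  sig = (2;())
  • {0,2}:  v_{0} + v_{2} = v_{4}  →  sig = (2;(1))
  • {0,6}:  v_{0} + v_{6} = v_{8}  →  sig = (2;(1))
  • {2,8}:  v_{2} + v_{8} = v_{3}  →  sig = (2;(1))
  • {3,4}:  v_{3} + v_{4} = v_{2}  →  sig = (2;(1))
  • {3,8}:  v_{3} + v_{8} = v_{6}  →  sig = (2;(1))
  • {4,6}:  v_{4} + v_{6} = v_{3}  →  sig = (2;(1))
  • {0,7}:  v_{0} + v_{7} = v_{1} + v_{2}  →  sig = (2;(1,1))
  • {5,7}:  v_{5} + v_{7} = v_{2} + v_{3}  →  sig = (2;(1,1))
  • {4,7}:  v_{4} + v_{7} = v_{1} + 2·v_{2}  →  sig = (2;(1,2))
  • {7,8}:  v_{7} + v_{8} = v_{1} + 2·v_{3}  →  sig = (2;(1,2))
  • {6,7}:  v_{6} + v_{7} = v_{1} + 3·v_{3}  →  sig = (2;(1,3))
  • {2,6}:  v_{2} + v_{6} = 2·v_{3}  →  sig = (2;(2))
  • {1,2,3}:  v_{1} + v_{2} + v_{3} = v_{7}  →  sig = (3;(1))

Hence PRS(X_Σ) =
    |P|=2: 15 collections, coeffs (), (), (), (1), (1), (1), (1), (1), (1), (1,1), (1,1), (1,2), (1,2), (1,3), (2)
    |P|=3: 1 collection, coeffs (1)


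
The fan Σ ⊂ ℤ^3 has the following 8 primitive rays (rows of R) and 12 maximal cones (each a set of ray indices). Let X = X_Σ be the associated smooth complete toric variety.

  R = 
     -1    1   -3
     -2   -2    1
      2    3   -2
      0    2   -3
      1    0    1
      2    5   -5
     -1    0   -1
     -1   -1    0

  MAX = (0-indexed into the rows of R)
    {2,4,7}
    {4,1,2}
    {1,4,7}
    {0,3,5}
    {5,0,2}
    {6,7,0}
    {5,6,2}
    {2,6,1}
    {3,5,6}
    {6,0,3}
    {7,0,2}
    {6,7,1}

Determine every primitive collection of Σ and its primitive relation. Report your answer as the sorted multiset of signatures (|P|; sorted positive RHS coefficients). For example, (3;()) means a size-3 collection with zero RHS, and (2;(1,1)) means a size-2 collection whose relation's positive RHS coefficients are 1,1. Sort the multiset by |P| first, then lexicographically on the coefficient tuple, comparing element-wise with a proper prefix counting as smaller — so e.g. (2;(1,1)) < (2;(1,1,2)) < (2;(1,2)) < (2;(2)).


|primitive collections| = 14. Relations:

  • {4,6}:  v_{4} + v_{6} = 0 — sig = (2;())
  • {2,3}:  v_{2} + v_{3} = v_{5} — sig = (2;(1))
  • {3,7}:  v_{3} + v_{7} = v_{0} — sig = (2;(1))
  • {3,4}:  v_{3} + v_{4} = v_{2} + v_{7} — sig = (2;(1,1))
  • {5,7}:  v_{5} + v_{7} = v_{0} + v_{2} — sig = (2;(1,1))
  • {0,1}:  v_{0} + v_{1} = 2·v_{6} + v_{7} — sig = (2;(1,2))
  • {0,4}:  v_{0} + v_{4} = v_{2} + 2·v_{7} — sig = (2;(1,2))
  • {1,5}:  v_{1} + v_{5} = v_{2} + 2·v_{6} — sig = (2;(1,2))
  • {4,5}:  v_{4} + v_{5} = 2·v_{2} + v_{7} — sig = (2;(1,2))
  • {1,3}:  v_{1} + v_{3} = 2·v_{6} — sig = (2;(2))
  • {1,2,7}:  v_{1} + v_{2} + v_{7} = v_{6} — sig = (3;(1))
  • {2,6,7}:  v_{2} + v_{6} + v_{7} = v_{3} — sig = (3;(1))
  • {0,2,6}:  v_{0} + v_{2} + v_{6} = 2·v_{3} — sig = (3;(2))
  • {0,5,6}:  v_{0} + v_{5} + v_{6} = 3·v_{3} — sig = (3;(3))

Hence PRS(X_Σ) =
[(2;()), (2;(1)), (2;(1)), (2;(1,1)), (2;(1,1)), (2;(1,2)), (2;(1,2)), (2;(1,2)), (2;(1,2)), (2;(2)), (3;(1)), (3;(1)), (3;(2)), (3;(3))]


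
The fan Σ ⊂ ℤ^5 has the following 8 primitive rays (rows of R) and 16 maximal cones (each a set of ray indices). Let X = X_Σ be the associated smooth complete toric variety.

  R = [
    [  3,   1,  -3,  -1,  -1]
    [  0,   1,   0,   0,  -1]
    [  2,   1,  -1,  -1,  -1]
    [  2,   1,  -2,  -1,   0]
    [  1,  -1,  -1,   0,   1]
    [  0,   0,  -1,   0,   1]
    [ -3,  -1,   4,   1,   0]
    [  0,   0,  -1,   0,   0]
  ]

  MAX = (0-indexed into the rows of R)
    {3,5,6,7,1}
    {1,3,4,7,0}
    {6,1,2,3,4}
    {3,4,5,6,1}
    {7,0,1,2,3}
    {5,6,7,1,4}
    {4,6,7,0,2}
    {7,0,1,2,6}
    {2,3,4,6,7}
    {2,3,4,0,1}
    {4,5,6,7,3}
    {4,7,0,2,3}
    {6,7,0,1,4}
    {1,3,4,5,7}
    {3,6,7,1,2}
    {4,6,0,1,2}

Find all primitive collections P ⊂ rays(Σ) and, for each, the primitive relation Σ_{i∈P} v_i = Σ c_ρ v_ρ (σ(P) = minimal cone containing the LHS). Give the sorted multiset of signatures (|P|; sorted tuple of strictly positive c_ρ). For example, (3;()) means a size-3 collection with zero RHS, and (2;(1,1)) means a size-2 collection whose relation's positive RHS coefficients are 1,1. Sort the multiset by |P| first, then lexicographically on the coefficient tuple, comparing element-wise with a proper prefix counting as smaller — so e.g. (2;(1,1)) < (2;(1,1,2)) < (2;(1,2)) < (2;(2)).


Primitive collections (5):

  • {2,5}:  v_{2} + v_{5} = v_{3}  →  sig = (2;(1))
  • {0,5}:  v_{0} + v_{5} = v_{1} + v_{3} + v_{4} + v_{7}  →  sig = (2;(1,1,1,1))
  • {0,3,6}:  v_{0} + v_{3} + v_{6} = v_{2}  →  sig = (3;(1))
  • {1,2,4,7}:  v_{1} + v_{2} + v_{4} + v_{7} = v_{0}  →  sig = (4;(1))
  • {1,3,4,6,7}:  v_{1} + v_{3} + v_{4} + v_{6} + v_{7} = 0  →  sig = (5;())

Hence PRS(X_Σ) =
{ (2;(1)),  (2;(1,1,1,1)),  (3;(1)),  (4;(1)),  (5;()) }


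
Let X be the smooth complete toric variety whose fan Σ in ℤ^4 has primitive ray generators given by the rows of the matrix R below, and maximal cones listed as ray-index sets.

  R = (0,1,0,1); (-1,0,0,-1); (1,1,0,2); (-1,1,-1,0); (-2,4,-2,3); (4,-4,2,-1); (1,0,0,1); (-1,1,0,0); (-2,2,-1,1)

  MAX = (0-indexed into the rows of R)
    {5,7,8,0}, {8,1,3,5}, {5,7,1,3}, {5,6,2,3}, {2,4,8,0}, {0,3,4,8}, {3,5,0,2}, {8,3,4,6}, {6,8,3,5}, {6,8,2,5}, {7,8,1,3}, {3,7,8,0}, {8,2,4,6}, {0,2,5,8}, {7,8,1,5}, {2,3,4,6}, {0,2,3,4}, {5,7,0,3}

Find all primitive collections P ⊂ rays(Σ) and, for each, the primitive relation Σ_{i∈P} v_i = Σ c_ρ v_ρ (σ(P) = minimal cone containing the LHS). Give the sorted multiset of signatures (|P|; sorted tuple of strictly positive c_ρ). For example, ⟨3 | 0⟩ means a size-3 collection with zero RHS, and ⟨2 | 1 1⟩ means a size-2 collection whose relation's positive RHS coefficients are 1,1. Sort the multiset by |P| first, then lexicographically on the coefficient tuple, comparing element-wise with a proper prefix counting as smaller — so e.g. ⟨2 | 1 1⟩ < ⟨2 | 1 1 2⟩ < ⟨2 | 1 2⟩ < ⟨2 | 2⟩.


|primitive collections| = 12. Relations:

  {1,6}:  v_{1} + v_{6} = 0  ⇒ sig = ⟨2 | 0⟩
  {0,1}:  v_{0} + v_{1} = v_{7}  ⇒ sig = ⟨2 | 1⟩
  {0,6}:  v_{0} + v_{6} = v_{2}  ⇒ sig = ⟨2 | 1⟩
  {1,2}:  v_{1} + v_{2} = v_{0}  ⇒ sig = ⟨2 | 1⟩
  {6,7}:  v_{6} + v_{7} = v_{0}  ⇒ sig = ⟨2 | 1⟩
  {1,4}:  v_{1} + v_{4} = v_{0} + v_{3} + v_{8}  ⇒ sig = ⟨2 | 1 1 1⟩
  {4,7}:  v_{4} + v_{7} = 2·v_{0} + v_{3} + v_{8}  ⇒ sig = ⟨2 | 1 1 2⟩
  {2,7}:  v_{2} + v_{7} = 2·v_{0}  ⇒ sig = ⟨2 | 2⟩
  {4,5}:  v_{4} + v_{5} = 2·v_{6}  ⇒ sig = ⟨2 | 2⟩
  {2,3,8}:  v_{2} + v_{3} + v_{8} = v_{4}  ⇒ sig = ⟨3 | 1⟩
  {3,5,7,8}:  v_{3} + v_{5} + v_{7} + v_{8} = 0  ⇒ sig = ⟨4 | 0⟩
  {0,3,5,8}:  v_{0} + v_{3} + v_{5} + v_{8} = v_{6}  ⇒ sig = ⟨4 | 1⟩

Hence PRS(X_Σ) =
    ⟨2 | 0⟩
    ⟨2 | 1⟩
    ⟨2 | 1⟩
    ⟨2 | 1⟩
    ⟨2 | 1⟩
    ⟨2 | 1 1 1⟩
    ⟨2 | 1 1 2⟩
    ⟨2 | 2⟩
    ⟨2 | 2⟩
    ⟨3 | 1⟩
    ⟨4 | 0⟩
    ⟨4 | 1⟩


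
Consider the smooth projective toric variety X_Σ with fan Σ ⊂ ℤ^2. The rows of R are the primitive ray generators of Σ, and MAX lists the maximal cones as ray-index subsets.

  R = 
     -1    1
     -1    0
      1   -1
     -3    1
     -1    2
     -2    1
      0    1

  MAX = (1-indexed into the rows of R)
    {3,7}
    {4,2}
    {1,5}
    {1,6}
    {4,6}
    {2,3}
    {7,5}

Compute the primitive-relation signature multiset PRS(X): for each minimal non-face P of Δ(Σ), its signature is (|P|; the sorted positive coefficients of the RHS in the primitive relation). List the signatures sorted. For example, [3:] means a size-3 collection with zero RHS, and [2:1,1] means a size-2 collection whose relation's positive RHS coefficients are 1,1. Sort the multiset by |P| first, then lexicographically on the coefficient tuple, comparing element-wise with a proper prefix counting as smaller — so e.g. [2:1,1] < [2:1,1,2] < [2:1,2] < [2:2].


|primitive collections| = 14. Relations:

  P={1,3}:  v_{1} + v_{3} = 0  ⟹  sig = [2:]
  P={1,2}:  v_{1} + v_{2} = v_{6}  ⟹  sig = [2:1]
  P={1,7}:  v_{1} + v_{7} = v_{5}  ⟹  sig = [2:1]
  P={2,6}:  v_{2} + v_{6} = v_{4}  ⟹  sig = [2:1]
  P={2,7}:  v_{2} + v_{7} = v_{1}  ⟹  sig = [2:1]
  P={3,5}:  v_{3} + v_{5} = v_{7}  ⟹  sig = [2:1]
  P={3,6}:  v_{3} + v_{6} = v_{2}  ⟹  sig = [2:1]
  P={4,7}:  v_{4} + v_{7} = v_{1} + v_{6}  ⟹  sig = [2:1,1]
  P={4,5}:  v_{4} + v_{5} = 2·v_{1} + v_{6}  ⟹  sig = [2:1,2]
  P={1,4}:  v_{1} + v_{4} = 2·v_{6}  ⟹  sig = [2:2]
  P={2,5}:  v_{2} + v_{5} = 2·v_{1}  ⟹  sig = [2:2]
  P={3,4}:  v_{3} + v_{4} = 2·v_{2}  ⟹  sig = [2:2]
  P={6,7}:  v_{6} + v_{7} = 2·v_{1}  ⟹  sig = [2:2]
  P={5,6}:  v_{5} + v_{6} = 3·v_{1}  ⟹  sig = [2:3]

Sorted signature multiset PRS(X):
    |P|=2: 14 collections, coeffs (), (1), (1), (1), (1), (1), (1), (1,1), (1,2), (2), (2), (2), (2), (3)


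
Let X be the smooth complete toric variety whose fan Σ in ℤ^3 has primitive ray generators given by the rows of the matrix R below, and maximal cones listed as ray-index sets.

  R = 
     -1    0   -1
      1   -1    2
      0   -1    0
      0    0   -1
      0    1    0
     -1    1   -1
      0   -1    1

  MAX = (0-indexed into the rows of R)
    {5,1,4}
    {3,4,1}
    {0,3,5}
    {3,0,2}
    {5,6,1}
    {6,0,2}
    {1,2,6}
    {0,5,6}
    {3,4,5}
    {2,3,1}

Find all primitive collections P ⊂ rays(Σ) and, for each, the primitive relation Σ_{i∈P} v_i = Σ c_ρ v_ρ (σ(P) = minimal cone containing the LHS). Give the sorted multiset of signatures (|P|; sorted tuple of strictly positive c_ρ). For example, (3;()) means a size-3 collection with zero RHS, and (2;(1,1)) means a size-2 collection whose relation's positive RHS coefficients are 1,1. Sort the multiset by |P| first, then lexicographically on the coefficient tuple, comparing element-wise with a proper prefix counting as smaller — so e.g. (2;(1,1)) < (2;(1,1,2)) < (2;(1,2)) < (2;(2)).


Minimal non-faces — 7 found among 7 rays, 10 max cones:

  {2,4}:  v_{2} + v_{4} = 0  ⟹  sig = (2;())
  {0,1}:  v_{0} + v_{1} = v_{6}  ⟹  sig = (2;(1))
  {0,4}:  v_{0} + v_{4} = v_{5}  ⟹  sig = (2;(1))
  {2,5}:  v_{2} + v_{5} = v_{0}  ⟹  sig = (2;(1))
  {3,6}:  v_{3} + v_{6} = v_{2}  ⟹  sig = (2;(1))
  {4,6}:  v_{4} + v_{6} = v_{1} + v_{5}  ⟹  sig = (2;(1,1))
  {1,3,5}:  v_{1} + v_{3} + v_{5} = 0  ⟹  sig = (3;())

so the primitive-relation signature multiset is
[(2;()), (2;(1)), (2;(1)), (2;(1)), (2;(1)), (2;(1,1)), (3;())]


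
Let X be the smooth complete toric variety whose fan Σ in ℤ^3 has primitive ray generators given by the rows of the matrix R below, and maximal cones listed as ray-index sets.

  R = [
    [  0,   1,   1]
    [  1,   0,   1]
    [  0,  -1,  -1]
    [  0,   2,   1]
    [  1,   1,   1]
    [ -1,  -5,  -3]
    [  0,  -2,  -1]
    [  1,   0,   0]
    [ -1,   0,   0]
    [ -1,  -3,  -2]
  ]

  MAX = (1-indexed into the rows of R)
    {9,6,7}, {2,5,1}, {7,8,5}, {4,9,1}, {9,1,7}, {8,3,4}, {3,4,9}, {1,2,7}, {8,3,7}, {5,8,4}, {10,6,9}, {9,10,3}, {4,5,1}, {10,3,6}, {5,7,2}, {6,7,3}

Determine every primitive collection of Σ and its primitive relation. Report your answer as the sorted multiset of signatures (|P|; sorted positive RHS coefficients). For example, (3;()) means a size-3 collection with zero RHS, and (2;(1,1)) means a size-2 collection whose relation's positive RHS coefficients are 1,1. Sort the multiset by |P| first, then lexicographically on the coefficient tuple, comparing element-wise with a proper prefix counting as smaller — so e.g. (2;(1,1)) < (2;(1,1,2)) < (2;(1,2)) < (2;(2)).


24 collections generate NE(X_Σ); each relation:

  {1,3}:  v_{1} + v_{3} = 0 — sig = (2;())
  {4,7}:  v_{4} + v_{7} = 0 — sig = (2;())
  {8,9}:  v_{8} + v_{9} = 0 — sig = (2;())
  {1,8}:  v_{1} + v_{8} = v_{5} — sig = (2;(1))
  {3,5}:  v_{3} + v_{5} = v_{8} — sig = (2;(1))
  {4,6}:  v_{4} + v_{6} = v_{10} — sig = (2;(1))
  {5,9}:  v_{5} + v_{9} = v_{1} — sig = (2;(1))
  {5,10}:  v_{5} + v_{10} = v_{7} — sig = (2;(1))
  {7,10}:  v_{7} + v_{10} = v_{6} — sig = (2;(1))
  {1,10}:  v_{1} + v_{10} = v_{7} + v_{9} — sig = (2;(1,1))
  {2,3}:  v_{2} + v_{3} = v_{5} + v_{7} — sig = (2;(1,1))
  {2,4}:  v_{2} + v_{4} = v_{1} + v_{5} — sig = (2;(1,1))
  {4,10}:  v_{4} + v_{10} = v_{3} + v_{9} — sig = (2;(1,1))
  {8,10}:  v_{8} + v_{10} = v_{3} + v_{7} — sig = (2;(1,1))
  {1,6}:  v_{1} + v_{6} = 2·v_{7} + v_{9} — sig = (2;(1,2))
  {2,8}:  v_{2} + v_{8} = 2·v_{5} + v_{7} — sig = (2;(1,2))
  {2,9}:  v_{2} + v_{9} = 2·v_{1} + v_{7} — sig = (2;(1,2))
  {2,10}:  v_{2} + v_{10} = v_{1} + 2·v_{7} — sig = (2;(1,2))
  {6,8}:  v_{6} + v_{8} = v_{3} + 2·v_{7} — sig = (2;(1,2))
  {2,6}:  v_{2} + v_{6} = v_{1} + 3·v_{7} — sig = (2;(1,3))
  {5,6}:  v_{5} + v_{6} = 2·v_{7} — sig = (2;(2))
  {1,5,7}:  v_{1} + v_{5} + v_{7} = v_{2} — sig = (3;(1))
  {3,7,9}:  v_{3} + v_{7} + v_{9} = v_{10} — sig = (3;(1))
  {3,6,9}:  v_{3} + v_{6} + v_{9} = 2·v_{10} — sig = (3;(2))

Hence PRS(X_Σ) =
    (2;())
    (2;())
    (2;())
    (2;(1))
    (2;(1))
    (2;(1))
    (2;(1))
    (2;(1))
    (2;(1))
    (2;(1,1))
    (2;(1,1))
    (2;(1,1))
    (2;(1,1))
    (2;(1,1))
    (2;(1,2))
    (2;(1,2))
    (2;(1,2))
    (2;(1,2))
    (2;(1,2))
    (2;(1,3))
    (2;(2))
    (3;(1))
    (3;(1))
    (3;(2))


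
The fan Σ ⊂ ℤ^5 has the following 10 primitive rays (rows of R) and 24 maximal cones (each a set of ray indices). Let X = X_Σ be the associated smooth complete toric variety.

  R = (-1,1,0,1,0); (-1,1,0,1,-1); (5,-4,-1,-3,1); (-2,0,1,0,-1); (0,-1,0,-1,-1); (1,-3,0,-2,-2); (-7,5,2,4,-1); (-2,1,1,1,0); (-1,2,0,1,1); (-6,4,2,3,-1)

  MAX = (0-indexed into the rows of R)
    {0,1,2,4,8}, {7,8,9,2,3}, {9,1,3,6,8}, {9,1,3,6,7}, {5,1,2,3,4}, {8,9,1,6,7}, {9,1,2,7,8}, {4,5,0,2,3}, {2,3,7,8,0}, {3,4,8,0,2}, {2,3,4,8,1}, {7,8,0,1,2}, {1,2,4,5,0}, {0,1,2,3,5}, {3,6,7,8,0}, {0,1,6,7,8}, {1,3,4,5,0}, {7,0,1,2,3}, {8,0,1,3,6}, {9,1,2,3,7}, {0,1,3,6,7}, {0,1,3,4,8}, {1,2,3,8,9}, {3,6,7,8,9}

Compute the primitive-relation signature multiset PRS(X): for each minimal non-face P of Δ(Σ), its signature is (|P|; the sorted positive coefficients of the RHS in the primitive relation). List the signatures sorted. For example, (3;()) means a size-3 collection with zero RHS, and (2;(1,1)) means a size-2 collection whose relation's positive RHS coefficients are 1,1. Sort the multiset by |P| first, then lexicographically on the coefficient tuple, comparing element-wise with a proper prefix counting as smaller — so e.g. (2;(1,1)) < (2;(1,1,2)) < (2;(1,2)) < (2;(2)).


Minimal non-faces — 12 found among 10 rays, 24 max cones:

  P={0,9}:  v_{0} + v_{9} = v_{6}  ⇒ sig = (2;(1))
  P={2,6}:  v_{2} + v_{6} = v_{7}  ⇒ sig = (2;(1))
  P={4,7}:  v_{4} + v_{7} = v_{3}  ⇒ sig = (2;(1))
  P={5,8}:  v_{5} + v_{8} = v_{4}  ⇒ sig = (2;(1))
  P={4,6}:  v_{4} + v_{6} = v_{0} + v_{1} + 2·v_{3} + v_{8}  ⇒ sig = (2;(1,1,1,2))
  P={5,7}:  v_{5} + v_{7} = v_{0} + v_{1} + v_{2} + 2·v_{3}  ⇒ sig = (2;(1,1,1,2))
  P={4,9}:  v_{4} + v_{9} = v_{1} + 2·v_{3} + v_{8}  ⇒ sig = (2;(1,1,2))
  P={5,6}:  v_{5} + v_{6} = v_{0} + v_{1} + 2·v_{3}  ⇒ sig = (2;(1,1,2))
  P={5,9}:  v_{5} + v_{9} = v_{1} + 2·v_{3}  ⇒ sig = (2;(1,2))
  P={1,3,7,8}:  v_{1} + v_{3} + v_{7} + v_{8} = v_{9}  ⇒ sig = (4;(1))
  P={0,1,2,3,8}:  v_{0} + v_{1} + v_{2} + v_{3} + v_{8} = 0  ⇒ sig = (5;())
  P={0,1,2,3,4}:  v_{0} + v_{1} + v_{2} + v_{3} + v_{4} = v_{5}  ⇒ sig = (5;(1))

Signatures (|P|; sorted positive RHS coefficients), sorted:
    (2;(1))
    (2;(1))
    (2;(1))
    (2;(1))
    (2;(1,1,1,2))
    (2;(1,1,1,2))
    (2;(1,1,2))
    (2;(1,1,2))
    (2;(1,2))
    (4;(1))
    (5;())
    (5;(1))


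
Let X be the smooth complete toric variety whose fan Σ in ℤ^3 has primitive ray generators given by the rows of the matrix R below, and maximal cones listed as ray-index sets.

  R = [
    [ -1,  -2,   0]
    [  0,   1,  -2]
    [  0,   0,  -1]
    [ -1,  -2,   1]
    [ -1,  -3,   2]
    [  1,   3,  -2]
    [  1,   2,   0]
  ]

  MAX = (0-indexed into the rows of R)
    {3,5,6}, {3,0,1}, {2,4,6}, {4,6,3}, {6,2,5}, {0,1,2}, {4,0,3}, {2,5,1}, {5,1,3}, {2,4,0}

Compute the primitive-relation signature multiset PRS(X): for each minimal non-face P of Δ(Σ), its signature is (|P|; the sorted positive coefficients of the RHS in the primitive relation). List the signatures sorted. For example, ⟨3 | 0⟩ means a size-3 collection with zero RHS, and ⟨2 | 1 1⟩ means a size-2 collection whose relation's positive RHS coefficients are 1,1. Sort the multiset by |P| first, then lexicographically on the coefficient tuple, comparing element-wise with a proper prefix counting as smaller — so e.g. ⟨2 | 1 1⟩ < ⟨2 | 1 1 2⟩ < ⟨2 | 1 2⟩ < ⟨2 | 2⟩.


Δ(Σ) — 7 vertices, 6 min non-faces:

  • {0,6}:  v_{0} + v_{6} = 0  →  sig = ⟨2 | 0⟩
  • {4,5}:  v_{4} + v_{5} = 0  →  sig = ⟨2 | 0⟩
  • {0,5}:  v_{0} + v_{5} = v_{1}  →  sig = ⟨2 | 1⟩
  • {1,4}:  v_{1} + v_{4} = v_{0}  →  sig = ⟨2 | 1⟩
  • {1,6}:  v_{1} + v_{6} = v_{5}  →  sig = ⟨2 | 1⟩
  • {2,3}:  v_{2} + v_{3} = v_{0}  →  sig = ⟨2 | 1⟩

Hence PRS(X_Σ) =
    |P|=2: 6 collections, coeffs (), (), (1), (1), (1), (1)


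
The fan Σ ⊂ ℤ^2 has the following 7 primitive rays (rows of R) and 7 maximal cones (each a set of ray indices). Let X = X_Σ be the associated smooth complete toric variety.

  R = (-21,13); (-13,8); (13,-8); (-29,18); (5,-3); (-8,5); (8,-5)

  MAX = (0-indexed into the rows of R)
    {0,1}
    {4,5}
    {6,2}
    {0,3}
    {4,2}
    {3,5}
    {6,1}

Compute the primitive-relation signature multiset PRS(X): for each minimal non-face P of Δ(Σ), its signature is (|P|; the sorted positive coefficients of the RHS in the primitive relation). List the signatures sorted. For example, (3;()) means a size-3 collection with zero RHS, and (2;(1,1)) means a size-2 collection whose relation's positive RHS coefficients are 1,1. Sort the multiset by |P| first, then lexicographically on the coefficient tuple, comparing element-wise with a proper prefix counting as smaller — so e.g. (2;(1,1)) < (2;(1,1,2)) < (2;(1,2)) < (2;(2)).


14 collections generate NE(X_Σ); each relation:

  • {1,2}:  v_{1} + v_{2} = 0  ⇒ sig = (2;())
  • {5,6}:  v_{5} + v_{6} = 0  ⇒ sig = (2;())
  • {0,2}:  v_{0} + v_{2} = v_{5}  ⇒ sig = (2;(1))
  • {0,5}:  v_{0} + v_{5} = v_{3}  ⇒ sig = (2;(1))
  • {0,6}:  v_{0} + v_{6} = v_{1}  ⇒ sig = (2;(1))
  • {1,4}:  v_{1} + v_{4} = v_{5}  ⇒ sig = (2;(1))
  • {1,5}:  v_{1} + v_{5} = v_{0}  ⇒ sig = (2;(1))
  • {2,5}:  v_{2} + v_{5} = v_{4}  ⇒ sig = (2;(1))
  • {3,6}:  v_{3} + v_{6} = v_{0}  ⇒ sig = (2;(1))
  • {4,6}:  v_{4} + v_{6} = v_{2}  ⇒ sig = (2;(1))
  • {0,4}:  v_{0} + v_{4} = 2·v_{5}  ⇒ sig = (2;(2))
  • {1,3}:  v_{1} + v_{3} = 2·v_{0}  ⇒ sig = (2;(2))
  • {2,3}:  v_{2} + v_{3} = 2·v_{5}  ⇒ sig = (2;(2))
  • {3,4}:  v_{3} + v_{4} = 3·v_{5}  ⇒ sig = (2;(3))

Signatures (|P|; sorted positive RHS coefficients), sorted:
    |P|=2: 14 collections, coeffs (), (), (1), (1), (1), (1), (1), (1), (1), (1), (2), (2), (2), (3)


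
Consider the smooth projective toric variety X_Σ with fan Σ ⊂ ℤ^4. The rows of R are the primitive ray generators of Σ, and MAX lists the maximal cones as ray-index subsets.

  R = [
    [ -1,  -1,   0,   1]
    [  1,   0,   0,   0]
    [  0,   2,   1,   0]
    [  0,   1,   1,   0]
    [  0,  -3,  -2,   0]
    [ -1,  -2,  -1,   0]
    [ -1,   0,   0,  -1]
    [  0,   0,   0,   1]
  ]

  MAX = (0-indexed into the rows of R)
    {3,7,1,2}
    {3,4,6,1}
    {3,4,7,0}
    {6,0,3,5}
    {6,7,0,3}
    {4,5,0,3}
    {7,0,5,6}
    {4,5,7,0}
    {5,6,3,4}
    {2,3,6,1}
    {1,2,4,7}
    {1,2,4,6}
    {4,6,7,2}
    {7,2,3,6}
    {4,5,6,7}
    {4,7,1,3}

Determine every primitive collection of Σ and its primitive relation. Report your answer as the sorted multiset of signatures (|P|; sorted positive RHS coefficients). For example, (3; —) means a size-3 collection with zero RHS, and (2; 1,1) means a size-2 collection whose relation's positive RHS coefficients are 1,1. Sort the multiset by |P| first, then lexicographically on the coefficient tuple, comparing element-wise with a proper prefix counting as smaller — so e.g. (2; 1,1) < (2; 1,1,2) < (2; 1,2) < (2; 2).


|primitive collections| = 9. Relations:

  • {1,5}:  v_{1} + v_{5} = v_{3} + v_{4} ; sig = (2; 1,1)
  • {2,5}:  v_{2} + v_{5} = v_{6} + v_{7} ; sig = (2; 1,1)
  • {0,1}:  v_{0} + v_{1} = 2·v_{3} + v_{4} + v_{7} ; sig = (2; 1,1,2)
  • {0,2}:  v_{0} + v_{2} = v_{3} + v_{6} + 2·v_{7} ; sig = (2; 1,1,2)
  • {1,6,7}:  v_{1} + v_{6} + v_{7} = 0 ; sig = (3; —)
  • {2,3,4}:  v_{2} + v_{3} + v_{4} = 0 ; sig = (3; —)
  • {3,5,7}:  v_{3} + v_{5} + v_{7} = v_{0} ; sig = (3; 1)
  • {0,4,6}:  v_{0} + v_{4} + v_{6} = 2·v_{5} ; sig = (3; 2)
  • {3,4,6,7}:  v_{3} + v_{4} + v_{6} + v_{7} = v_{5} ; sig = (4; 1)

Sorted signature multiset PRS(X):
{ (2; 1,1) ×2,  (2; 1,1,2) ×2,  (3; —) ×2,  (3; 1),  (3; 2),  (4; 1) }


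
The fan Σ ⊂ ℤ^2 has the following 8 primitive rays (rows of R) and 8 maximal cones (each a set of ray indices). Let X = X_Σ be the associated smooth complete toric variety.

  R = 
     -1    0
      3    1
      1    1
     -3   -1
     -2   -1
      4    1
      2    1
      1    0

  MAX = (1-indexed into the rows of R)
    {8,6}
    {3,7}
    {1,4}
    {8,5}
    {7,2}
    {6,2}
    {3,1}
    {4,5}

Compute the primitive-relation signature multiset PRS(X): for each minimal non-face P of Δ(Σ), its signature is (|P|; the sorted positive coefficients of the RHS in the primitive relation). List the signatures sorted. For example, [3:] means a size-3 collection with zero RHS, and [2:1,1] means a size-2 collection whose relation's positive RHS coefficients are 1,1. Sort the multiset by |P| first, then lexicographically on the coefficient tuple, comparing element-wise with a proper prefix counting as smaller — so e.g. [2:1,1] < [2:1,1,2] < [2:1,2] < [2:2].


|primitive collections| = 20. Relations:

  {1,8}:  v_{1} + v_{8} = 0  ⟹  sig = [2:]
  {2,4}:  v_{2} + v_{4} = 0  ⟹  sig = [2:]
  {5,7}:  v_{5} + v_{7} = 0  ⟹  sig = [2:]
  {1,2}:  v_{1} + v_{2} = v_{7}  ⟹  sig = [2:1]
  {1,5}:  v_{1} + v_{5} = v_{4}  ⟹  sig = [2:1]
  {1,6}:  v_{1} + v_{6} = v_{2}  ⟹  sig = [2:1]
  {1,7}:  v_{1} + v_{7} = v_{3}  ⟹  sig = [2:1]
  {2,5}:  v_{2} + v_{5} = v_{8}  ⟹  sig = [2:1]
  {2,8}:  v_{2} + v_{8} = v_{6}  ⟹  sig = [2:1]
  {3,5}:  v_{3} + v_{5} = v_{1}  ⟹  sig = [2:1]
  {3,8}:  v_{3} + v_{8} = v_{7}  ⟹  sig = [2:1]
  {4,6}:  v_{4} + v_{6} = v_{8}  ⟹  sig = [2:1]
  {4,7}:  v_{4} + v_{7} = v_{1}  ⟹  sig = [2:1]
  {4,8}:  v_{4} + v_{8} = v_{5}  ⟹  sig = [2:1]
  {7,8}:  v_{7} + v_{8} = v_{2}  ⟹  sig = [2:1]
  {3,6}:  v_{3} + v_{6} = v_{2} + v_{7}  ⟹  sig = [2:1,1]
  {2,3}:  v_{2} + v_{3} = 2·v_{7}  ⟹  sig = [2:2]
  {3,4}:  v_{3} + v_{4} = 2·v_{1}  ⟹  sig = [2:2]
  {5,6}:  v_{5} + v_{6} = 2·v_{8}  ⟹  sig = [2:2]
  {6,7}:  v_{6} + v_{7} = 2·v_{2}  ⟹  sig = [2:2]

Signatures (|P|; sorted positive RHS coefficients), sorted:
[[2:], [2:], [2:], [2:1], [2:1], [2:1], [2:1], [2:1], [2:1], [2:1], [2:1], [2:1], [2:1], [2:1], [2:1], [2:1,1], [2:2], [2:2], [2:2], [2:2]]


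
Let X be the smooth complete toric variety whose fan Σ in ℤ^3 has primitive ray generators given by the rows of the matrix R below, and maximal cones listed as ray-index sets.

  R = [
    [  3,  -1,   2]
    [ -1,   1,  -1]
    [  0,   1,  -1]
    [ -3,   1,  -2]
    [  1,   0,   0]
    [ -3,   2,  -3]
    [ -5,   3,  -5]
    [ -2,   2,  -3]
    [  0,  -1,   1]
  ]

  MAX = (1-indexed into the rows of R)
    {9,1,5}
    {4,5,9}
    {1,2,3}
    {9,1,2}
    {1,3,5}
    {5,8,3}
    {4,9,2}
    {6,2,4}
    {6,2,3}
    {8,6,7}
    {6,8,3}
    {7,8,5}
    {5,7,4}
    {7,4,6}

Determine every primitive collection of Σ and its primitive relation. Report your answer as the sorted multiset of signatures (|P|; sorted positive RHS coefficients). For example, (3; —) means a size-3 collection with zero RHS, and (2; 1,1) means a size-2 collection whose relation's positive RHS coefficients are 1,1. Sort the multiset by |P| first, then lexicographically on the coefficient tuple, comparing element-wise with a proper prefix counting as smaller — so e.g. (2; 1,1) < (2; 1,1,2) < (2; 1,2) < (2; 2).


15 minimal non-faces of Δ(Σ) (on 9 rays):

  P = {1,4}:  v_{1} + v_{4} = 0  ⇒ sig = (2; —)
  P = {3,9}:  v_{3} + v_{9} = 0  ⇒ sig = (2; —)
  P = {1,6}:  v_{1} + v_{6} = v_{3}  ⇒ sig = (2; 1)
  P = {1,7}:  v_{1} + v_{7} = v_{8}  ⇒ sig = (2; 1)
  P = {2,5}:  v_{2} + v_{5} = v_{3}  ⇒ sig = (2; 1)
  P = {3,4}:  v_{3} + v_{4} = v_{6}  ⇒ sig = (2; 1)
  P = {4,8}:  v_{4} + v_{8} = v_{7}  ⇒ sig = (2; 1)
  P = {5,6}:  v_{5} + v_{6} = v_{8}  ⇒ sig = (2; 1)
  P = {6,9}:  v_{6} + v_{9} = v_{4}  ⇒ sig = (2; 1)
  P = {1,8}:  v_{1} + v_{8} = v_{3} + v_{5}  ⇒ sig = (2; 1,1)
  P = {2,8}:  v_{2} + v_{8} = v_{3} + v_{6}  ⇒ sig = (2; 1,1)
  P = {3,7}:  v_{3} + v_{7} = v_{6} + v_{8}  ⇒ sig = (2; 1,1)
  P = {8,9}:  v_{8} + v_{9} = v_{4} + v_{5}  ⇒ sig = (2; 1,1)
  P = {7,9}:  v_{7} + v_{9} = 2·v_{4} + v_{5}  ⇒ sig = (2; 1,2)
  P = {2,7}:  v_{2} + v_{7} = 2·v_{6}  ⇒ sig = (2; 2)

so the primitive-relation signature multiset is
{ (2; —) ×2,  (2; 1) ×7,  (2; 1,1) ×4,  (2; 1,2),  (2; 2) }


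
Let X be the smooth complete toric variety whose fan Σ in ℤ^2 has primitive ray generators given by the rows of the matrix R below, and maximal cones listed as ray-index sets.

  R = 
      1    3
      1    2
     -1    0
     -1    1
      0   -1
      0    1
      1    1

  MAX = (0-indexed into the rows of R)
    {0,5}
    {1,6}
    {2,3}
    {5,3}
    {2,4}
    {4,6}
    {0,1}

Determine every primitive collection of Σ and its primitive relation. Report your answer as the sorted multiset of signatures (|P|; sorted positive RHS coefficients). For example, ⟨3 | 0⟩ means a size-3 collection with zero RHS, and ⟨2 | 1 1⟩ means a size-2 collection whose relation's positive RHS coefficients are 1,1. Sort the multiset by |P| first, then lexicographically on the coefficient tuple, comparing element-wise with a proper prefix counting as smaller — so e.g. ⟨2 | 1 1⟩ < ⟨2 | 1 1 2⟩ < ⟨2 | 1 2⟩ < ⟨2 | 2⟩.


The 14 primitive collections of Σ (r=7, n=2):

  P={4,5}:  v_{4} + v_{5} = 0  →  sig = ⟨2 | 0⟩
  P={0,4}:  v_{0} + v_{4} = v_{1}  →  sig = ⟨2 | 1⟩
  P={1,4}:  v_{1} + v_{4} = v_{6}  →  sig = ⟨2 | 1⟩
  P={1,5}:  v_{1} + v_{5} = v_{0}  →  sig = ⟨2 | 1⟩
  P={2,5}:  v_{2} + v_{5} = v_{3}  →  sig = ⟨2 | 1⟩
  P={2,6}:  v_{2} + v_{6} = v_{5}  →  sig = ⟨2 | 1⟩
  P={3,4}:  v_{3} + v_{4} = v_{2}  →  sig = ⟨2 | 1⟩
  P={5,6}:  v_{5} + v_{6} = v_{1}  →  sig = ⟨2 | 1⟩
  P={0,6}:  v_{0} + v_{6} = 2·v_{1}  →  sig = ⟨2 | 2⟩
  P={1,2}:  v_{1} + v_{2} = 2·v_{5}  →  sig = ⟨2 | 2⟩
  P={3,6}:  v_{3} + v_{6} = 2·v_{5}  →  sig = ⟨2 | 2⟩
  P={0,2}:  v_{0} + v_{2} = 3·v_{5}  →  sig = ⟨2 | 3⟩
  P={1,3}:  v_{1} + v_{3} = 3·v_{5}  →  sig = ⟨2 | 3⟩
  P={0,3}:  v_{0} + v_{3} = 4·v_{5}  →  sig = ⟨2 | 4⟩

Signatures (|P|; sorted positive RHS coefficients), sorted:
    |P|=2: 14 collections, coeffs (), (1), (1), (1), (1), (1), (1), (1), (2), (2), (2), (3), (3), (4)


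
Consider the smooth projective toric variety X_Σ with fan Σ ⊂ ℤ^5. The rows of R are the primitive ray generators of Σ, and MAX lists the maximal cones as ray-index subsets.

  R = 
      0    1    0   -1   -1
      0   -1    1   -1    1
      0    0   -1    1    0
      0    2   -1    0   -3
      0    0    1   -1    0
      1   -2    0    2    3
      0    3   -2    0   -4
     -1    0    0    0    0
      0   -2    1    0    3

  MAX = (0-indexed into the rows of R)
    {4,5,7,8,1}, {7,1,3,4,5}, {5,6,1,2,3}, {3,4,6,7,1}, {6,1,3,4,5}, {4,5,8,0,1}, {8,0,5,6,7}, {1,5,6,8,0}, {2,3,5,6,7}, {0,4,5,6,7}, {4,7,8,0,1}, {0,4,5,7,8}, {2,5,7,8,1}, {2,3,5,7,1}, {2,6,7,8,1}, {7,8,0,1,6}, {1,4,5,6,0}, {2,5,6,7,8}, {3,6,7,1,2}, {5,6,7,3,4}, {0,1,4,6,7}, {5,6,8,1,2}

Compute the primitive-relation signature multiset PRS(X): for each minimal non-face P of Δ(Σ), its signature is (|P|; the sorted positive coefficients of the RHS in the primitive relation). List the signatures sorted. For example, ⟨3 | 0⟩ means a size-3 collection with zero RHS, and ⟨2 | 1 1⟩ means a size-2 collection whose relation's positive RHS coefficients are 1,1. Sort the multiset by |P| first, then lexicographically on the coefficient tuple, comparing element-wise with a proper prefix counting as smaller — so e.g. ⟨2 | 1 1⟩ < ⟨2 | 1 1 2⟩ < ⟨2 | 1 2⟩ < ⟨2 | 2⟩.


Σ has 7 primitive collections:

  {2,4}:  v_{2} + v_{4} = 0  ⇒ sig = ⟨2 | 0⟩
  {3,8}:  v_{3} + v_{8} = 0  ⇒ sig = ⟨2 | 0⟩
  {0,2}:  v_{0} + v_{2} = v_{6} + v_{8}  ⇒ sig = ⟨2 | 1 1⟩
  {0,3}:  v_{0} + v_{3} = v_{4} + v_{6}  ⇒ sig = ⟨2 | 1 1⟩
  {4,6,8}:  v_{4} + v_{6} + v_{8} = v_{0}  ⇒ sig = ⟨3 | 1⟩
  {0,1,5,7}:  v_{0} + v_{1} + v_{5} + v_{7} = v_{8}  ⇒ sig = ⟨4 | 1⟩
  {1,5,6,7}:  v_{1} + v_{5} + v_{6} + v_{7} = v_{2}  ⇒ sig = ⟨4 | 1⟩

so the primitive-relation signature multiset is
    |P|=2: 4 collections, coeffs (), (), (1,1), (1,1)
    |P|=3: 1 collection, coeffs (1)
    |P|=4: 2 collections, coeffs (1), (1)


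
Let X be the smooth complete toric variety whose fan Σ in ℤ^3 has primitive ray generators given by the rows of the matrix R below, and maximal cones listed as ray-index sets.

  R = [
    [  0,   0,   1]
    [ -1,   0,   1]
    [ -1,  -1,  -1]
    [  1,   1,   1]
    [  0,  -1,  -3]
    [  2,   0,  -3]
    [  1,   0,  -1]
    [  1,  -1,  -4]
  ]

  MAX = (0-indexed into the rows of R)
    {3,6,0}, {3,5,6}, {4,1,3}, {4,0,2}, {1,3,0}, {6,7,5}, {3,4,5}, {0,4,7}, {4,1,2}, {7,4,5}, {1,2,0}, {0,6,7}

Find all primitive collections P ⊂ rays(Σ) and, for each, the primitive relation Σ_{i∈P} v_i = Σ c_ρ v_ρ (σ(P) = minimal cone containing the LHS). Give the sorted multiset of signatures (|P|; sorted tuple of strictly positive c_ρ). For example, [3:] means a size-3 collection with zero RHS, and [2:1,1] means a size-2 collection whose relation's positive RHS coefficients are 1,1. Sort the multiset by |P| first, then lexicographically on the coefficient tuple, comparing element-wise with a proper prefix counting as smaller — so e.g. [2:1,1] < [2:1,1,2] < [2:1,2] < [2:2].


Δ(Σ) — 8 vertices, 12 min non-faces:

  P={1,6}:  v_{1} + v_{6} = 0  ⟹  sig = [2:]
  P={2,3}:  v_{2} + v_{3} = 0  ⟹  sig = [2:]
  P={1,7}:  v_{1} + v_{7} = v_{4}  ⟹  sig = [2:1]
  P={2,5}:  v_{2} + v_{5} = v_{7}  ⟹  sig = [2:1]
  P={3,7}:  v_{3} + v_{7} = v_{5}  ⟹  sig = [2:1]
  P={4,6}:  v_{4} + v_{6} = v_{7}  ⟹  sig = [2:1]
  P={1,5}:  v_{1} + v_{5} = v_{3} + v_{4}  ⟹  sig = [2:1,1]
  P={2,6}:  v_{2} + v_{6} = v_{0} + v_{4}  ⟹  sig = [2:1,1]
  P={2,7}:  v_{2} + v_{7} = v_{0} + 2·v_{4}  ⟹  sig = [2:1,2]
  P={0,5}:  v_{0} + v_{5} = 2·v_{6}  ⟹  sig = [2:2]
  P={0,1,4}:  v_{0} + v_{1} + v_{4} = v_{2}  ⟹  sig = [3:1]
  P={0,3,4}:  v_{0} + v_{3} + v_{4} = v_{6}  ⟹  sig = [3:1]

Sorted signature multiset PRS(X):
    [2:]
    [2:]
    [2:1]
    [2:1]
    [2:1]
    [2:1]
    [2:1,1]
    [2:1,1]
    [2:1,2]
    [2:2]
    [3:1]
    [3:1]


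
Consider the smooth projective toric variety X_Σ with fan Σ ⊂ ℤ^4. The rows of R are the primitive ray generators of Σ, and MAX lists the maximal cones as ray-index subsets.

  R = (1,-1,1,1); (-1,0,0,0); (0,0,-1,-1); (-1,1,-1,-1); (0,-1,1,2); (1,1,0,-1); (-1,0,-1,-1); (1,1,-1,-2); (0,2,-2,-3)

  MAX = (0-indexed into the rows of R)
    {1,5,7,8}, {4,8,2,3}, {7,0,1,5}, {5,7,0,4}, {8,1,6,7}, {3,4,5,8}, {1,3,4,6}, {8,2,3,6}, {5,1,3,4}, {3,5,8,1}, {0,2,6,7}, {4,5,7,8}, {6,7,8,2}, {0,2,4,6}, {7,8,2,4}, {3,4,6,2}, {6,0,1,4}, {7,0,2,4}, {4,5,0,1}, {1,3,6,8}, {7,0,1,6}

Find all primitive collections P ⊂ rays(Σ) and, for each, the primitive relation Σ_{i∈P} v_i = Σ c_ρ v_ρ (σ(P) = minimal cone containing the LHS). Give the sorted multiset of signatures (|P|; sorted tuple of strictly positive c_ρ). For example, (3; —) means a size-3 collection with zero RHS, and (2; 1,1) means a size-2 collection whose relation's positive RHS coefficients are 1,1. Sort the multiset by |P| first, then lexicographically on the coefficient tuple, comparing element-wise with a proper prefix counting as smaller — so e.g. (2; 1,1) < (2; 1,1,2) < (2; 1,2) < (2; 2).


|primitive collections| = 10. Relations:

  P = {0,3}:  v_{0} + v_{3} = 0 ; sig = (2; —)
  P = {0,8}:  v_{0} + v_{8} = v_{7} ; sig = (2; 1)
  P = {1,2}:  v_{1} + v_{2} = v_{6} ; sig = (2; 1)
  P = {2,5}:  v_{2} + v_{5} = v_{7} ; sig = (2; 1)
  P = {3,7}:  v_{3} + v_{7} = v_{8} ; sig = (2; 1)
  P = {5,6}:  v_{5} + v_{6} = v_{1} + v_{7} ; sig = (2; 1,1)
  P = {1,4,7}:  v_{1} + v_{4} + v_{7} = 0 ; sig = (3; —)
  P = {1,4,8}:  v_{1} + v_{4} + v_{8} = v_{3} ; sig = (3; 1)
  P = {4,6,7}:  v_{4} + v_{6} + v_{7} = v_{2} ; sig = (3; 1)
  P = {4,6,8}:  v_{4} + v_{6} + v_{8} = v_{2} + v_{3} ; sig = (3; 1,1)

Signatures (|P|; sorted positive RHS coefficients), sorted:
[(2; —), (2; 1), (2; 1), (2; 1), (2; 1), (2; 1,1), (3; —), (3; 1), (3; 1), (3; 1,1)]


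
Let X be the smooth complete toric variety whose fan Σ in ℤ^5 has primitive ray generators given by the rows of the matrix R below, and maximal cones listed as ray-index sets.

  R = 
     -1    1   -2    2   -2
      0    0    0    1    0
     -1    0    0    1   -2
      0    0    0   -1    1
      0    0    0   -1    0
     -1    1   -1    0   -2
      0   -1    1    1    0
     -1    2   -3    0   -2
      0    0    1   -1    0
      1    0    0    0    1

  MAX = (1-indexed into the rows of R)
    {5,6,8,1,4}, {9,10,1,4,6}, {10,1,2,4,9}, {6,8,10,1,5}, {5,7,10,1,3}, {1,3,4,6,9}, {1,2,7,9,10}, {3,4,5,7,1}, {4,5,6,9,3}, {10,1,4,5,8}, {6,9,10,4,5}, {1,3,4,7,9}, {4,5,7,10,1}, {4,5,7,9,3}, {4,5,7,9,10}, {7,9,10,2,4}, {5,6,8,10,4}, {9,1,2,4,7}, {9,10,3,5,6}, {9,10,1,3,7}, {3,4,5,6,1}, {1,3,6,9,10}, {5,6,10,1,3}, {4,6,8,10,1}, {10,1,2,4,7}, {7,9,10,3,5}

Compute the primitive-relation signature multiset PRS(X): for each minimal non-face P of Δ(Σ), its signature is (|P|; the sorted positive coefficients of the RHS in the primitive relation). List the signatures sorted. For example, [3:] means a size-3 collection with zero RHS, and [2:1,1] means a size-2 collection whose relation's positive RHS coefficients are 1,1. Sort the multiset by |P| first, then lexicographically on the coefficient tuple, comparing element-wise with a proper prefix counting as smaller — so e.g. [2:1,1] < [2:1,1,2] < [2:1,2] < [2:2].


Primitive collections (12):

  P = {2,5}:  v_{2} + v_{5} = 0  →  sig = [2:]
  P = {6,7}:  v_{6} + v_{7} = v_{3}  →  sig = [2:1]
  P = {2,6}:  v_{2} + v_{6} = v_{1} + v_{9}  →  sig = [2:1,1]
  P = {7,8}:  v_{7} + v_{8} = v_{1} + v_{5}  →  sig = [2:1,1]
  P = {2,3}:  v_{2} + v_{3} = v_{1} + v_{7} + v_{9}  →  sig = [2:1,1,1]
  P = {3,8}:  v_{3} + v_{8} = v_{1} + v_{5} + v_{6}  →  sig = [2:1,1,1]
  P = {2,8}:  v_{2} + v_{8} = v_{1} + v_{4} + v_{6} + v_{10}  →  sig = [2:1,1,1,1]
  P = {8,9}:  v_{8} + v_{9} = v_{4} + 2·v_{6} + v_{10}  →  sig = [2:1,1,2]
  P = {3,4,10}:  v_{3} + v_{4} + v_{10} = 0  →  sig = [3:]
  P = {1,5,9}:  v_{1} + v_{5} + v_{9} = v_{6}  →  sig = [3:1]
  P = {1,4,5,6,10}:  v_{1} + v_{4} + v_{5} + v_{6} + v_{10} = v_{8}  →  sig = [5:1]
  P = {1,4,7,9,10}:  v_{1} + v_{4} + v_{7} + v_{9} + v_{10} = v_{2}  →  sig = [5:1]

Signatures (|P|; sorted positive RHS coefficients), sorted:
    |P|=2: 8 collections, coeffs (), (1), (1,1), (1,1), (1,1,1), (1,1,1), (1,1,1,1), (1,1,2)
    |P|=3: 2 collections, coeffs (), (1)
    |P|=5: 2 collections, coeffs (1), (1)


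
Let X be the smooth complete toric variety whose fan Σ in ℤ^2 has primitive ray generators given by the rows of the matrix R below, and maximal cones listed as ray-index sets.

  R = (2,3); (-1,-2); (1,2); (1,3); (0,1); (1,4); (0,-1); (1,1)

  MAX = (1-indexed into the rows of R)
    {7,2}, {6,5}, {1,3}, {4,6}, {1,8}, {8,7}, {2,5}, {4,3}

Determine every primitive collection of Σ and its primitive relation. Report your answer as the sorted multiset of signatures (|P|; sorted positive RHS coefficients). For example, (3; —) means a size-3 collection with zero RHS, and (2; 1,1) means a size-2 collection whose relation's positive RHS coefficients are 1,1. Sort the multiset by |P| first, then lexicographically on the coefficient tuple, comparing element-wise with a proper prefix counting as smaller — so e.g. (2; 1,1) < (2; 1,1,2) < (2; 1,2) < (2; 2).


Minimal non-faces — 20 found among 8 rays, 8 max cones:

  • {2,3}:  v_{2} + v_{3} = 0  so sig = (2; —)
  • {5,7}:  v_{5} + v_{7} = 0  so sig = (2; —)
  • {1,2}:  v_{1} + v_{2} = v_{8}  so sig = (2; 1)
  • {2,4}:  v_{2} + v_{4} = v_{5}  so sig = (2; 1)
  • {2,8}:  v_{2} + v_{8} = v_{7}  so sig = (2; 1)
  • {3,5}:  v_{3} + v_{5} = v_{4}  so sig = (2; 1)
  • {3,7}:  v_{3} + v_{7} = v_{8}  so sig = (2; 1)
  • {3,8}:  v_{3} + v_{8} = v_{1}  so sig = (2; 1)
  • {4,5}:  v_{4} + v_{5} = v_{6}  so sig = (2; 1)
  • {4,7}:  v_{4} + v_{7} = v_{3}  so sig = (2; 1)
  • {5,8}:  v_{5} + v_{8} = v_{3}  so sig = (2; 1)
  • {6,7}:  v_{6} + v_{7} = v_{4}  so sig = (2; 1)
  • {6,8}:  v_{6} + v_{8} = v_{3} + v_{4}  so sig = (2; 1,1)
  • {1,6}:  v_{1} + v_{6} = 2·v_{3} + v_{4}  so sig = (2; 1,2)
  • {1,5}:  v_{1} + v_{5} = 2·v_{3}  so sig = (2; 2)
  • {1,7}:  v_{1} + v_{7} = 2·v_{8}  so sig = (2; 2)
  • {2,6}:  v_{2} + v_{6} = 2·v_{5}  so sig = (2; 2)
  • {3,6}:  v_{3} + v_{6} = 2·v_{4}  so sig = (2; 2)
  • {4,8}:  v_{4} + v_{8} = 2·v_{3}  so sig = (2; 2)
  • {1,4}:  v_{1} + v_{4} = 3·v_{3}  so sig = (2; 3)

Sorted signature multiset PRS(X):
{ (2; —) ×2,  (2; 1) ×10,  (2; 1,1),  (2; 1,2),  (2; 2) ×5,  (2; 3) }
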